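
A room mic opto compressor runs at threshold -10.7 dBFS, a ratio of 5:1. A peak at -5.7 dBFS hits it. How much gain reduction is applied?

The signal is 5 dB above threshold.
A 5:1 ratio leaves 1 dB of that excess.
Gain reduction = 5 − 1 = 4 dB.

4 dB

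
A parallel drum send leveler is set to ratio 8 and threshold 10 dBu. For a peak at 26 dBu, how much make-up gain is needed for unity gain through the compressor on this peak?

Without make-up, output = threshold + overshoot/8 = 10 + 2 = 12 dBu.
Gap to target: 14 dB.

14 dB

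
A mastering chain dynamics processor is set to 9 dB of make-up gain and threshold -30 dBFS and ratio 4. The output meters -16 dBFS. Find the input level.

-10 dBFS

Remove make-up: -16 − 9 = -25 dBFS.
That's 5 dB above the -30 dBFS threshold.
Input overshoot = R × output overshoot = 20 dB → input = -30 + 20 = -10 dBFS.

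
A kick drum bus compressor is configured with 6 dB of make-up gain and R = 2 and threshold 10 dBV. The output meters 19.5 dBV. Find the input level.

Before make-up, the level was 19.5 − 6 = 13.5 dBV.
That's 3.5 dB above the 10 dBV threshold.
Undo the ratio: input overshoot = 3.5 × 2 = 7 dB, giving input = 17 dBV.

17 dBV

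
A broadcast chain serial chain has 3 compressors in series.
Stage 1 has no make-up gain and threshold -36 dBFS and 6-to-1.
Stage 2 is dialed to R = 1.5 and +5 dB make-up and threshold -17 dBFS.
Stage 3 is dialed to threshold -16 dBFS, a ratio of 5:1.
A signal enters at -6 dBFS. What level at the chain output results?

Stage 1: -6 dBFS is 30 dB over -36 dBFS; at 6:1 that becomes 5 dB over, giving -31 dBFS.
Stage 2: -31 dBFS ≤ -17 dBFS, so stage 2 doesn't engage; make-up brings it to -26 dBFS.
Stage 3: -26 dBFS ≤ -16 dBFS, so stage 3 doesn't engage; output -26 dBFS.

-26 dBFS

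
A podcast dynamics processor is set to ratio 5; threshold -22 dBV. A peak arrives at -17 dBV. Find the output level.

-21 dBV

The input is 5 dB above the -22 dBV threshold.
At 5:1 the overshoot is divided by 5, leaving 1 dB above threshold.
So the level is -22 + 1 = -21 dBV.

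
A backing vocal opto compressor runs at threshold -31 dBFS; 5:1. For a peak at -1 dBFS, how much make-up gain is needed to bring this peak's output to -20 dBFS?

5 dB

Without make-up, output = threshold + overshoot/5 = -31 + 6 = -25 dBFS.
Gap to target: 5 dB.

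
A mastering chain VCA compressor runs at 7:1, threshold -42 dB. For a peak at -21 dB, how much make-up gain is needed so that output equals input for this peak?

The peak compresses to -42 + 21/7 = -39 dB.
To reach -21 dB requires -21 − (-39) = 18 dB of make-up.

18 dB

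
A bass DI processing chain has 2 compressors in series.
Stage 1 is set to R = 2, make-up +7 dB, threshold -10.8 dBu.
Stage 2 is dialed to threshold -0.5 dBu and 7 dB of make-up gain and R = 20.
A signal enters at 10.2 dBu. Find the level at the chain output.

Stage 1: 10.2 dBu is 21 dB over -10.8 dBu; at 2:1 that becomes 10.5 dB over, giving -0.3 dBu; +7 dB make-up → 6.7 dBu.
Stage 2: 7.2 dB above -0.5 dBu, reduced 20:1 to 0.36 dB above → -0.14 dBu; +7 dB make-up → 6.86 dBu.

6.86 dBu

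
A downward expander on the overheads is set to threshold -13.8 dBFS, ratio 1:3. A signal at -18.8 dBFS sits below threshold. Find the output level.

-28.8 dBFS

The input is 5 dB below the -13.8 dBFS threshold.
A 1:3 expander multiplies undershoot by 3: 5 × 3 = 15 dB below threshold.
Output = -13.8 − 15 = -28.8 dBFS.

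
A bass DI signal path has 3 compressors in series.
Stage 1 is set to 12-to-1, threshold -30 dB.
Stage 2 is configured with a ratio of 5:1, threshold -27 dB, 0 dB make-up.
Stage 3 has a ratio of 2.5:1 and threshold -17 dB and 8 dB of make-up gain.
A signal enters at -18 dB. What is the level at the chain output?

Stage 1: -18 dB is 12 dB over -30 dB; at 12:1 that becomes 1 dB over, giving -29 dB.
Stage 2: below threshold (-29 ≤ -27); passes unchanged; output -29 dB.
Stage 3: -29 dB is at or below the -17 dB threshold — no compression; make-up brings it to -21 dB.

-21 dB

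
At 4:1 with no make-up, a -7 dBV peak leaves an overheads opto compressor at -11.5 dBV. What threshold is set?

-13 dBV

Let T be the threshold. Output overshoot = (input overshoot)/R, so -11.5 − T = (-7 − T)/4.
4·(-11.5 − T) = -7 − T → 3·T = -46 − (-7) = -39.
T = -39/3 = -13 dBV.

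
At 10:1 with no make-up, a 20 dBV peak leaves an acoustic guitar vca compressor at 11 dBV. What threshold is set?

10 dBV

Let T be the threshold. Output overshoot = (input overshoot)/R, so 11 − T = (20 − T)/10.
10·(11 − T) = 20 − T → 9·T = 110 − 20 = 90.
T = 90/9 = 10 dBV.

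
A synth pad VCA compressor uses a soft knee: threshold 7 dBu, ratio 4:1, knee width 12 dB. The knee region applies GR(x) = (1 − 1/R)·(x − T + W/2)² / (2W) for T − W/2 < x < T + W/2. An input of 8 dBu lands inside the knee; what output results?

x − T + W/2 = 8 − 7 + 6 = 7.
GR = (1 − 1/4) × 7² / 24 = 0.75 × 49 / 24 = 1.53125 dB.
Output = 8 − 1.53125 = 6.46875 dBu.

6.46875 dBu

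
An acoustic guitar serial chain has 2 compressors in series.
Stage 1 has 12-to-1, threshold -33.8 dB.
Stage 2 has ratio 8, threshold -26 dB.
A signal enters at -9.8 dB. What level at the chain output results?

Stage 1: 24 dB above -33.8 dB, reduced 12:1 to 2 dB above → -31.8 dB.
Stage 2: -31.8 dB is at or below the -26 dB threshold — no compression; output -31.8 dB.

-31.8 dB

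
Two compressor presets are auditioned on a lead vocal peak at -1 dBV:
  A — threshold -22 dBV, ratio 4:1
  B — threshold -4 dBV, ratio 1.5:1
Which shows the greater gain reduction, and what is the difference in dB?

A: overshoot 21 dB → output overshoot 5.25 dB → GR 15.75 dB.
B: overshoot 3 dB → output overshoot 2 dB → GR 1 dB.
A applies 14.75 dB more gain reduction.

A, by 14.75 dB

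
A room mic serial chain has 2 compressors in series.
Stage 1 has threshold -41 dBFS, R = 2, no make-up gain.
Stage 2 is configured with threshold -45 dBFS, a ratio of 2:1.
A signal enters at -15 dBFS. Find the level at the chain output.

Stage 1: 26 dB above -41 dBFS, reduced 2:1 to 13 dB above → -28 dBFS.
Stage 2: 17 dB above -45 dBFS, reduced 2:1 to 8.5 dB above → -36.5 dBFS.

-36.5 dBFS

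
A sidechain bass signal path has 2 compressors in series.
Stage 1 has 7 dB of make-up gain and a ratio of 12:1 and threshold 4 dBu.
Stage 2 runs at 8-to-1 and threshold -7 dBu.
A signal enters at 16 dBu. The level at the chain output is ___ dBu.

Stage 1: 12 dB above 4 dBu, reduced 12:1 to 1 dB above → 5 dBu; +7 dB make-up → 12 dBu.
Stage 2: 12 dBu is 19 dB over -7 dBu; at 8:1 that becomes 2.375 dB over, giving -4.625 dBu.

-4.625 dBu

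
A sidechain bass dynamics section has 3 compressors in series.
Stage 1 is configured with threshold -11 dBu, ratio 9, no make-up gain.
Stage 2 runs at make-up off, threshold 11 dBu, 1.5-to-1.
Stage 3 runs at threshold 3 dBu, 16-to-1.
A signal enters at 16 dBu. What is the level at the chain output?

-8 dBu

Stage 1: overshoot 27 dB → 27/9 = 3 dB → -8 dBu.
Stage 2: -8 dBu is at or below the 11 dBu threshold — no compression; output -8 dBu.
Stage 3: -8 dBu is at or below the 3 dBu threshold — no compression; output -8 dBu.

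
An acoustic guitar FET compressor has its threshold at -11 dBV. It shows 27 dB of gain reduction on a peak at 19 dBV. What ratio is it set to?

10:1

Input overshoot = 19 − (-11) = 30 dB.
Output overshoot = 30 − 27 = 3 dB.
Ratio = input overshoot / output overshoot = 30 / 3 = 10.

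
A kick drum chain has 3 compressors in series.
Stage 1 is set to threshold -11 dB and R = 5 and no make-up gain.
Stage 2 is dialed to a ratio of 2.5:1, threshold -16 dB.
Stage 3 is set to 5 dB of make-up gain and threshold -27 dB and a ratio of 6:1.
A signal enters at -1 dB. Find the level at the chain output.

-19.7 dB

Stage 1: overshoot 10 dB → 10/5 = 2 dB → -9 dB.
Stage 2: -9 dB is 7 dB over -16 dB; at 2.5:1 that becomes 2.8 dB over, giving -13.2 dB.
Stage 3: 13.8 dB above -27 dB, reduced 6:1 to 2.3 dB above → -24.7 dB; +5 dB make-up → -19.7 dB.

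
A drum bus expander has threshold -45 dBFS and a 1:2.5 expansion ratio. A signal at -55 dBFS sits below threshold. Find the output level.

-70 dBFS

Below threshold, a 1:2.5 expander applies gain = (2.5−1)×(T − x) of attenuation.
(2.5−1) × 10 = 15 dB, so output = -55 − 15 = -70 dBFS.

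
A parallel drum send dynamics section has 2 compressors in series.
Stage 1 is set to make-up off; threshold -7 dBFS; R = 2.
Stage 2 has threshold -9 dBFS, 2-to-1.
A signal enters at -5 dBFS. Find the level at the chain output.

Stage 1: -5 dBFS is 2 dB over -7 dBFS; at 2:1 that becomes 1 dB over, giving -6 dBFS.
Stage 2: 3 dB above -9 dBFS, reduced 2:1 to 1.5 dB above → -7.5 dBFS.

-7.5 dBFS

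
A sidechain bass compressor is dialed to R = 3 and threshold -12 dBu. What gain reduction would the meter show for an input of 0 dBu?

8 dB

0 dBu exceeds the threshold by 12 dB.
At 3:1, output sits 12/3 = 4 dB above threshold.
GR = overshoot in − overshoot out = 12 − 4 = 8 dB.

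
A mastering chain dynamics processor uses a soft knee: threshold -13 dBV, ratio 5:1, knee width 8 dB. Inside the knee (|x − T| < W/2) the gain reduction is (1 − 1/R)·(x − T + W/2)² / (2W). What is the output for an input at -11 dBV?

x − T + W/2 = -11 − (-13) + 4 = 6.
GR = (1 − 1/5) × 6² / 16 = 0.8 × 36 / 16 = 1.8 dB.
Output = -11 − 1.8 = -12.8 dBV.

-12.8 dBV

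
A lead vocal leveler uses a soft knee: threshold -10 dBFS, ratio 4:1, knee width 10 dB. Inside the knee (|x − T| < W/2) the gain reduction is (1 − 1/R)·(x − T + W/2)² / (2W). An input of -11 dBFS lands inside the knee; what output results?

-11.6 dBFS

x − T + W/2 = -11 − (-10) + 5 = 4.
GR = (1 − 1/4) × 4² / 20 = 0.75 × 16 / 20 = 0.6 dB.
Output = -11 − 0.6 = -11.6 dBFS.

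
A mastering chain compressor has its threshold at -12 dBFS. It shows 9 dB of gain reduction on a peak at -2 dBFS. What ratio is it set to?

10:1

Input overshoot = -2 − (-12) = 10 dB.
Output overshoot = 10 − 9 = 1 dB.
Ratio = input overshoot / output overshoot = 10 / 1 = 10.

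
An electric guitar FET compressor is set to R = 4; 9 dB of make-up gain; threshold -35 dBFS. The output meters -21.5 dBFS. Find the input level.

Before make-up, the level was -21.5 − 9 = -30.5 dBFS.
That's 4.5 dB above the -35 dBFS threshold.
Input overshoot = R × output overshoot = 18 dB → input = -35 + 18 = -17 dBFS.

-17 dBFS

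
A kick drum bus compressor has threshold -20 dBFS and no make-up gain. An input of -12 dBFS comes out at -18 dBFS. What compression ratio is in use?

Input overshoot = -12 − (-20) = 8 dB; output overshoot = -18 − (-20) = 2 dB.
Ratio = 8 / 2 = 4.

4:1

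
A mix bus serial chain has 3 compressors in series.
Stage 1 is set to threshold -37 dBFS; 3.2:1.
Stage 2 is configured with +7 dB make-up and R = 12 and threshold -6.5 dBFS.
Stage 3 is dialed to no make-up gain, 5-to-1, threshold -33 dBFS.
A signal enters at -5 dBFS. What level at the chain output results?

Stage 1: -5 dBFS is 32 dB over -37 dBFS; at 3.2:1 that becomes 10 dB over, giving -27 dBFS.
Stage 2: -27 dBFS ≤ -6.5 dBFS, so stage 2 doesn't engage; make-up brings it to -20 dBFS.
Stage 3: overshoot 13 dB → 13/5 = 2.6 dB → -30.4 dBFS.

-30.4 dBFS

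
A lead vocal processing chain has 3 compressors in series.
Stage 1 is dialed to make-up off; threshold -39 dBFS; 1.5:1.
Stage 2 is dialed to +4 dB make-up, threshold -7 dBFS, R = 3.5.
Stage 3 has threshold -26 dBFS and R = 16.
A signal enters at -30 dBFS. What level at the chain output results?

Stage 1: -30 dBFS is 9 dB over -39 dBFS; at 1.5:1 that becomes 6 dB over, giving -33 dBFS.
Stage 2: -33 dBFS is at or below the -7 dBFS threshold — no compression; make-up brings it to -29 dBFS.
Stage 3: below threshold (-29 ≤ -26); passes unchanged; output -29 dBFS.

-29 dBFS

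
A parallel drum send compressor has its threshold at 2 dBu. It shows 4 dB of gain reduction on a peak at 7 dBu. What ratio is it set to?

5:1

Input overshoot = 7 − 2 = 5 dB.
Output overshoot = 5 − 4 = 1 dB.
Ratio = input overshoot / output overshoot = 5 / 1 = 5.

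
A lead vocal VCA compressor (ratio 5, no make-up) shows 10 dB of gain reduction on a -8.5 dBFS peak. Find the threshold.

-21 dBFS

Input is 12.5 dB above T (since output overshoot × R = input overshoot: (-18.5 − T)·5 = -8.5 − T gives T = -21 dBFS).
Check: -21 + (-8.5 − (-21))/5 = -21 + 2.5 = -18.5 dBFS. ✓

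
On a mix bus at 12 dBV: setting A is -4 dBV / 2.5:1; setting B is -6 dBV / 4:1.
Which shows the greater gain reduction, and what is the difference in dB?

A: overshoot 16 dB → output overshoot 6.4 dB → GR 9.6 dB.
B: overshoot 18 dB → output overshoot 4.5 dB → GR 13.5 dB.
B reduces 3.9 dB more.

B, by 3.9 dB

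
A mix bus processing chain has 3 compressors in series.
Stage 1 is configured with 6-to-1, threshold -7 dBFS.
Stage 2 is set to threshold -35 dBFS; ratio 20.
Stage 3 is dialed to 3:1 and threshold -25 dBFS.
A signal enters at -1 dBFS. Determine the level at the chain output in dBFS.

Stage 1: -1 dBFS is 6 dB over -7 dBFS; at 6:1 that becomes 1 dB over, giving -6 dBFS.
Stage 2: 29 dB above -35 dBFS, reduced 20:1 to 1.45 dB above → -33.55 dBFS.
Stage 3: below threshold (-33.55 ≤ -25); passes unchanged; output -33.55 dBFS.

-33.55 dBFS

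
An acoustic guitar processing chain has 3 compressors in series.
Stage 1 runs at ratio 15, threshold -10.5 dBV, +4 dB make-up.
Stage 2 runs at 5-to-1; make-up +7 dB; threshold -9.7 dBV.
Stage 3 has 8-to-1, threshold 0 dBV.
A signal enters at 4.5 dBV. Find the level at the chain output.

Stage 1: 4.5 dBV is 15 dB over -10.5 dBV; at 15:1 that becomes 1 dB over, giving -9.5 dBV; +4 dB make-up → -5.5 dBV.
Stage 2: -5.5 dBV is 4.2 dB over -9.7 dBV; at 5:1 that becomes 0.84 dB over, giving -8.86 dBV; +7 dB make-up → -1.86 dBV.
Stage 3: -1.86 dBV ≤ 0 dBV, so stage 3 doesn't engage; output -1.86 dBV.

-1.86 dBV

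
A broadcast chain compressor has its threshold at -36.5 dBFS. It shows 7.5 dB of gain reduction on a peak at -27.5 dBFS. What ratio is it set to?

6:1

Input overshoot = -27.5 − (-36.5) = 9 dB.
Output overshoot = 9 − 7.5 = 1.5 dB.
Ratio = input overshoot / output overshoot = 9 / 1.5 = 6.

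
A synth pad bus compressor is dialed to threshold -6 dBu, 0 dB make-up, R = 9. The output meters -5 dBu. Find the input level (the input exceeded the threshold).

The compressed level sits -5 − (-6) = 1 dB over threshold.
Before 9:1 compression the overshoot was 1 × 9 = 9 dB, so input = -6 + 9 = 3 dBu.

3 dBu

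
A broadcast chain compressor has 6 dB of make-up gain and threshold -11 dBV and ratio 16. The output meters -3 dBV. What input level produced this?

21 dBV

Before make-up, the level was -3 − 6 = -9 dBV.
The compressed level sits -9 − (-11) = 2 dB over threshold.
Undo the ratio: input overshoot = 2 × 16 = 32 dB, giving input = 21 dBV.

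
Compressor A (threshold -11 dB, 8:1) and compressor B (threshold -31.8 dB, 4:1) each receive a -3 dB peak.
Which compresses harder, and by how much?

B, by 14.6 dB

A: overshoot 8 dB → output overshoot 1 dB → GR 7 dB.
B: overshoot 28.8 dB → output overshoot 7.2 dB → GR 21.6 dB.
B applies 14.6 dB more gain reduction.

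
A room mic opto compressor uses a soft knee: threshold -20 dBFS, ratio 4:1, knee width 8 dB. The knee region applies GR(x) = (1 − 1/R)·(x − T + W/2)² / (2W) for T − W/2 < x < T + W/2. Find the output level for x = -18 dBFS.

-19.6875 dBFS

x − T + W/2 = -18 − (-20) + 4 = 6.
GR = (1 − 1/4) × 6² / 16 = 0.75 × 36 / 16 = 1.6875 dB.
Output = -18 − 1.6875 = -19.6875 dBFS.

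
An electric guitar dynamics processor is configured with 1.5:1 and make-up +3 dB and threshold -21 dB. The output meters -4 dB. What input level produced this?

0 dB

Before make-up, the level was -4 − 3 = -7 dB.
Post-compression overshoot = -7 − (-21) = 14 dB.
Undo the ratio: input overshoot = 14 × 1.5 = 21 dB, giving input = 0 dB.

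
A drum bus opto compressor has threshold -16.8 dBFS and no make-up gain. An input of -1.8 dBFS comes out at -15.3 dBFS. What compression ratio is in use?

Input overshoot = -1.8 − (-16.8) = 15 dB; output overshoot = -15.3 − (-16.8) = 1.5 dB.
Ratio = 15 / 1.5 = 10.

10:1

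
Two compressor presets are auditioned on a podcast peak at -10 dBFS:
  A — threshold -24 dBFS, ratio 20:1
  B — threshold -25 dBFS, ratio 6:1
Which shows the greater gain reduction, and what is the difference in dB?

A: overshoot 14 dB → output overshoot 0.7 dB → GR 13.3 dB.
B: overshoot 15 dB → output overshoot 2.5 dB → GR 12.5 dB.
A applies 0.8 dB more gain reduction.

A, by 0.8 dB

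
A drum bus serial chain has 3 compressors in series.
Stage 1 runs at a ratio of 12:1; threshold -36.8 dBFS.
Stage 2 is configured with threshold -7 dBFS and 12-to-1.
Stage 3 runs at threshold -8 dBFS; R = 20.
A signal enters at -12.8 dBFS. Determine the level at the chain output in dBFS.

Stage 1: overshoot 24 dB → 24/12 = 2 dB → -34.8 dBFS.
Stage 2: -34.8 dBFS is at or below the -7 dBFS threshold — no compression; output -34.8 dBFS.
Stage 3: -34.8 dBFS is at or below the -8 dBFS threshold — no compression; output -34.8 dBFS.

-34.8 dBFS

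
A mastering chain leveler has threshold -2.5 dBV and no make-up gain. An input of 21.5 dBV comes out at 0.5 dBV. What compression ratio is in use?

8:1

Input overshoot = 21.5 − (-2.5) = 24 dB; output overshoot = 0.5 − (-2.5) = 3 dB.
Ratio = 24 / 3 = 8.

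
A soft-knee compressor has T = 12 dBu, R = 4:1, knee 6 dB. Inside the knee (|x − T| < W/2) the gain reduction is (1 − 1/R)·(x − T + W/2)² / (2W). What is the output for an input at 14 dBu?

12.4375 dBu

x − T + W/2 = 14 − 12 + 3 = 5.
GR = (1 − 1/4) × 5² / 12 = 0.75 × 25 / 12 = 1.5625 dB.
Output = 14 − 1.5625 = 12.4375 dBu.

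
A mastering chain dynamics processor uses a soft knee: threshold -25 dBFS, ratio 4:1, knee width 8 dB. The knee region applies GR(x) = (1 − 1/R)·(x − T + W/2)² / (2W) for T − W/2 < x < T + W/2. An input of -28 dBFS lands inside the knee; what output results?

-28.046875 dBFS

x − T + W/2 = -28 − (-25) + 4 = 1.
GR = (1 − 1/4) × 1² / 16 = 0.75 × 1 / 16 = 0.046875 dB.
Output = -28 − 0.046875 = -28.046875 dBFS.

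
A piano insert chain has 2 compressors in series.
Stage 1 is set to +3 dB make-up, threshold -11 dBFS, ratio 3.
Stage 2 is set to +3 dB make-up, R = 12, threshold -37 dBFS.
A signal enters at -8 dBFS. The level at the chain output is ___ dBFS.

-31.5 dBFS

Stage 1: -8 dBFS is 3 dB over -11 dBFS; at 3:1 that becomes 1 dB over, giving -10 dBFS; +3 dB make-up → -7 dBFS.
Stage 2: -7 dBFS is 30 dB over -37 dBFS; at 12:1 that becomes 2.5 dB over, giving -34.5 dBFS; +3 dB make-up → -31.5 dBFS.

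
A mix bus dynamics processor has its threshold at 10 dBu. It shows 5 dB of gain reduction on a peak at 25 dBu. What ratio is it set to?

Input overshoot = 25 − 10 = 15 dB.
Output overshoot = 15 − 5 = 10 dB.
Ratio = input overshoot / output overshoot = 15 / 10 = 1.5.

1.5:1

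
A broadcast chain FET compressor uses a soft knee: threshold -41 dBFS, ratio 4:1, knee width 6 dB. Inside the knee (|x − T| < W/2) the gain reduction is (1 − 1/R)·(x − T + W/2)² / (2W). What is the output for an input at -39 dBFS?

-40.5625 dBFS

x − T + W/2 = -39 − (-41) + 3 = 5.
GR = (1 − 1/4) × 5² / 12 = 0.75 × 25 / 12 = 1.5625 dB.
Output = -39 − 1.5625 = -40.5625 dBFS.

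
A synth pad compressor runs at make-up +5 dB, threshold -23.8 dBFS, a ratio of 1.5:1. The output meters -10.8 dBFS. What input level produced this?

Remove make-up: -10.8 − 5 = -15.8 dBFS.
Post-compression overshoot = -15.8 − (-23.8) = 8 dB.
Input overshoot = R × output overshoot = 12 dB → input = -23.8 + 12 = -11.8 dBFS.

-11.8 dBFS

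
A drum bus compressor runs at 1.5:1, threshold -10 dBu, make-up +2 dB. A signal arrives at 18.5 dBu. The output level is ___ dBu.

The input is 28.5 dB above the -10 dBu threshold.
The 28.5 dB excess becomes 19 dB after 1.5:1 reduction.
That puts the output at 9 dBu; make-up adds 2 dB, giving 11 dBu.

11 dBu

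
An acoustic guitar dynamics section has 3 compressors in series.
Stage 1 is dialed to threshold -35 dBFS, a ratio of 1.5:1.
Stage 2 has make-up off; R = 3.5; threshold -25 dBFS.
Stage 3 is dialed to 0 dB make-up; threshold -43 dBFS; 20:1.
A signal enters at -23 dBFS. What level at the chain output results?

-42.2 dBFS

Stage 1: overshoot 12 dB → 12/1.5 = 8 dB → -27 dBFS.
Stage 2: below threshold (-27 ≤ -25); passes unchanged; output -27 dBFS.
Stage 3: -27 dBFS is 16 dB over -43 dBFS; at 20:1 that becomes 0.8 dB over, giving -42.2 dBFS.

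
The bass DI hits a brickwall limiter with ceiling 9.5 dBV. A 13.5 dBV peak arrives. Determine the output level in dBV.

A brickwall limiter is an ∞:1 compressor: any input above the ceiling is clamped to 9.5 dBV.

9.5 dBV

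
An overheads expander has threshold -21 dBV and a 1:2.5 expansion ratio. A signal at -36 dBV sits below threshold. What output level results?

-58.5 dBV

The input is 15 dB below the -21 dBV threshold.
A 1:2.5 expander multiplies undershoot by 2.5: 15 × 2.5 = 37.5 dB below threshold.
Output = -21 − 37.5 = -58.5 dBV.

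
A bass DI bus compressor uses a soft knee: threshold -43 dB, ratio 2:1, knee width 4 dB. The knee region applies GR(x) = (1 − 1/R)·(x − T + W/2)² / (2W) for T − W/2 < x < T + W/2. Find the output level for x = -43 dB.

x − T + W/2 = -43 − (-43) + 2 = 2.
GR = (1 − 1/2) × 2² / 8 = 0.5 × 4 / 8 = 0.25 dB.
Output = -43 − 0.25 = -43.25 dB.

-43.25 dB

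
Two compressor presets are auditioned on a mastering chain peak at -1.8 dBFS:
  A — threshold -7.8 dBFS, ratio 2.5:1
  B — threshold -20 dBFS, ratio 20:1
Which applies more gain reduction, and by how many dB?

A: 6 dB over, compressed to 2.4 dB over, so 3.6 dB of GR.
B: 18.2 dB over, compressed to 0.91 dB over, so 17.29 dB of GR.
Difference: 13.69 dB in favour of B.

B, by 13.69 dB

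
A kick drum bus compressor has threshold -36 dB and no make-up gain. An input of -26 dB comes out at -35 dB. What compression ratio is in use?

10:1

Input overshoot = -26 − (-36) = 10 dB; output overshoot = -35 − (-36) = 1 dB.
Ratio = 10 / 1 = 10.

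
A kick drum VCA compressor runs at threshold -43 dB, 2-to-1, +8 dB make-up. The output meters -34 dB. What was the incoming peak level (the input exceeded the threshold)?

Remove make-up: -34 − 8 = -42 dB.
Post-compression overshoot = -42 − (-43) = 1 dB.
Input overshoot = R × output overshoot = 2 dB → input = -43 + 2 = -41 dB.

-41 dB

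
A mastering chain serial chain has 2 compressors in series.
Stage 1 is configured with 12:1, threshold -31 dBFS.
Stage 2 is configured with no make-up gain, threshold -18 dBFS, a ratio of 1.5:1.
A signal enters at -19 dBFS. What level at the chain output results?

-30 dBFS

Stage 1: 12 dB above -31 dBFS, reduced 12:1 to 1 dB above → -30 dBFS.
Stage 2: -30 dBFS ≤ -18 dBFS, so stage 2 doesn't engage; output -30 dBFS.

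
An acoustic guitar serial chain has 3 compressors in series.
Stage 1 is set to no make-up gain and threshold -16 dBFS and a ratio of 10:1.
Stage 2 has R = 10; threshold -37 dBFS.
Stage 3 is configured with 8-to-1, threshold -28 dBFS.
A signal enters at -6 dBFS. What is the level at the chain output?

Stage 1: 10 dB above -16 dBFS, reduced 10:1 to 1 dB above → -15 dBFS.
Stage 2: overshoot 22 dB → 22/10 = 2.2 dB → -34.8 dBFS.
Stage 3: -34.8 dBFS is at or below the -28 dBFS threshold — no compression; output -34.8 dBFS.

-34.8 dBFS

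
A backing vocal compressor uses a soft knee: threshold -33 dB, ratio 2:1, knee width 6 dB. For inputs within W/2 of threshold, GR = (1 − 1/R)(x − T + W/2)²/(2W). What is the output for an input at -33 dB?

x − T + W/2 = -33 − (-33) + 3 = 3.
GR = (1 − 1/2) × 3² / 12 = 0.5 × 9 / 12 = 0.375 dB.
Output = -33 − 0.375 = -33.375 dB.

-33.375 dB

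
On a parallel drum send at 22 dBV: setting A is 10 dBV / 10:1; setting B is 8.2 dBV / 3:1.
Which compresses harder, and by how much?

A: overshoot 12 dB → output overshoot 1.2 dB → GR 10.8 dB.
B: overshoot 13.8 dB → output overshoot 4.6 dB → GR 9.2 dB.
A applies 1.6 dB more gain reduction.

A, by 1.6 dB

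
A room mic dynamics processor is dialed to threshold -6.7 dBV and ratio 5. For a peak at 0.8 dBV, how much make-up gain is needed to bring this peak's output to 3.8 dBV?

9 dB

Without make-up, output = threshold + overshoot/5 = -6.7 + 1.5 = -5.2 dBV.
Gap to target: 9 dB.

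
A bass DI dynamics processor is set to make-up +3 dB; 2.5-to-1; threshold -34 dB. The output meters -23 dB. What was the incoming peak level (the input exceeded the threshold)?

Before make-up, the level was -23 − 3 = -26 dB.
Post-compression overshoot = -26 − (-34) = 8 dB.
Undo the ratio: input overshoot = 8 × 2.5 = 20 dB, giving input = -14 dB.

-14 dB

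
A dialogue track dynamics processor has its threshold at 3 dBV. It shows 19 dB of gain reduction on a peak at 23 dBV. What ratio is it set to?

Input overshoot = 23 − 3 = 20 dB.
Output overshoot = 20 − 19 = 1 dB.
Ratio = input overshoot / output overshoot = 20 / 1 = 20.

20:1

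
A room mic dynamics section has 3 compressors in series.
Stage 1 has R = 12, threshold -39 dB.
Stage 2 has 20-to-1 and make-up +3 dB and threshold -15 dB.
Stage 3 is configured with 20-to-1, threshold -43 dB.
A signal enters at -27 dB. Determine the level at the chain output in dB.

-42.6 dB

Stage 1: 12 dB above -39 dB, reduced 12:1 to 1 dB above → -38 dB.
Stage 2: below threshold (-38 ≤ -15); passes unchanged; make-up brings it to -35 dB.
Stage 3: -35 dB is 8 dB over -43 dB; at 20:1 that becomes 0.4 dB over, giving -42.6 dB.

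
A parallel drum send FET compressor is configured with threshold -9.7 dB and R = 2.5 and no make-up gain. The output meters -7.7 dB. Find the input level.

-4.7 dB

That's 2 dB above the -9.7 dB threshold.
Input overshoot = R × output overshoot = 5 dB → input = -9.7 + 5 = -4.7 dB.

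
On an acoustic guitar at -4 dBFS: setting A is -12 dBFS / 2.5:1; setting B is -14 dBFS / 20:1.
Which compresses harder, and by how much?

B, by 4.7 dB

A: 8 dB over, compressed to 3.2 dB over, so 4.8 dB of GR.
B: 10 dB over, compressed to 0.5 dB over, so 9.5 dB of GR.
B applies 4.7 dB more gain reduction.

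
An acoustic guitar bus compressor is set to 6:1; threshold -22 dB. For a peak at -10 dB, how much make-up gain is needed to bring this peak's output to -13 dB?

The peak compresses to -22 + 12/6 = -20 dB.
To reach -13 dB requires -13 − (-20) = 7 dB of make-up.

7 dB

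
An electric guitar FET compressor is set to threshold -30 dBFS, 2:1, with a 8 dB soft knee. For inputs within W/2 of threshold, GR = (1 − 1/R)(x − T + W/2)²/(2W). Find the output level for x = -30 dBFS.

x − T + W/2 = -30 − (-30) + 4 = 4.
GR = (1 − 1/2) × 4² / 16 = 0.5 × 16 / 16 = 0.5 dB.
Output = -30 − 0.5 = -30.5 dBFS.

-30.5 dBFS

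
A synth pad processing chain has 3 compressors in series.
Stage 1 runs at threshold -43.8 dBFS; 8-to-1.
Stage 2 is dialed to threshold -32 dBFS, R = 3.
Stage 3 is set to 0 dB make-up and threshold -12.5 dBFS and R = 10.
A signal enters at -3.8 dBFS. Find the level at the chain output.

-38.8 dBFS

Stage 1: 40 dB above -43.8 dBFS, reduced 8:1 to 5 dB above → -38.8 dBFS.
Stage 2: below threshold (-38.8 ≤ -32); passes unchanged; output -38.8 dBFS.
Stage 3: -38.8 dBFS is at or below the -12.5 dBFS threshold — no compression; output -38.8 dBFS.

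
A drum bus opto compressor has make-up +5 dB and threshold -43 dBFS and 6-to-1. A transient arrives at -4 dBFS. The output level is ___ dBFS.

-31.5 dBFS

The input is 39 dB above the -43 dBFS threshold.
6:1 compression reduces that to 39/6 = 6.5 dB over.
That puts the output at -36.5 dBFS; make-up adds 5 dB, giving -31.5 dBFS.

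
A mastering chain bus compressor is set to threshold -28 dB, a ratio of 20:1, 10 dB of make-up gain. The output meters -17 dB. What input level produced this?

-8 dB

Before make-up, the level was -17 − 10 = -27 dB.
The compressed level sits -27 − (-28) = 1 dB over threshold.
Undo the ratio: input overshoot = 1 × 20 = 20 dB, giving input = -8 dB.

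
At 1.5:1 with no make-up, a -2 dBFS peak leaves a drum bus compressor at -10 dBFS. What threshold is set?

-26 dBFS

Gain reduction = -2 − (-10) = 8 dB; output overshoot = GR / (R − 1) = 8 / 0.5 = 16 dB.
Threshold = output − output overshoot = -10 − 16 = -26 dBFS.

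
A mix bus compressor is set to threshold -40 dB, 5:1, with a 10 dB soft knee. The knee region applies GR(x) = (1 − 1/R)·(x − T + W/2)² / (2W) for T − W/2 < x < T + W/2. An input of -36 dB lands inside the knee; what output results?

x − T + W/2 = -36 − (-40) + 5 = 9.
GR = (1 − 1/5) × 9² / 20 = 0.8 × 81 / 20 = 3.24 dB.
Output = -36 − 3.24 = -39.24 dB.

-39.24 dB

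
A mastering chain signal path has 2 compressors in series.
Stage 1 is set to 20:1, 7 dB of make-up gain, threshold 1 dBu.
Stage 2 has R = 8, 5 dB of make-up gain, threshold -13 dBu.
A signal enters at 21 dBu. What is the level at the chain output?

-5.25 dBu

Stage 1: 21 dBu is 20 dB over 1 dBu; at 20:1 that becomes 1 dB over, giving 2 dBu; +7 dB make-up → 9 dBu.
Stage 2: 22 dB above -13 dBu, reduced 8:1 to 2.75 dB above → -10.25 dBu; +5 dB make-up → -5.25 dBu.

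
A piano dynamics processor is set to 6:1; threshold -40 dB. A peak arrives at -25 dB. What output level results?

-37.5 dB

Overshoot: -25 − (-40) = 15 dB.
At 6:1 the overshoot is divided by 6, leaving 2.5 dB above threshold.
So the level is -40 + 2.5 = -37.5 dB.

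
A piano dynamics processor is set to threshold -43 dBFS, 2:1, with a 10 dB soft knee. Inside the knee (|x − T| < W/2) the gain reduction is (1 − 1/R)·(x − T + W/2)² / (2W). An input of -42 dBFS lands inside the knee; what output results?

x − T + W/2 = -42 − (-43) + 5 = 6.
GR = (1 − 1/2) × 6² / 20 = 0.5 × 36 / 20 = 0.9 dB.
Output = -42 − 0.9 = -42.9 dBFS.

-42.9 dBFS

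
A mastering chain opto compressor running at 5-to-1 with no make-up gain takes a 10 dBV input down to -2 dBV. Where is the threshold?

-5 dBV

Input is 15 dB above T (since output overshoot × R = input overshoot: (-2 − T)·5 = 10 − T gives T = -5 dBV).
Check: -5 + (10 − (-5))/5 = -5 + 3 = -2 dBV. ✓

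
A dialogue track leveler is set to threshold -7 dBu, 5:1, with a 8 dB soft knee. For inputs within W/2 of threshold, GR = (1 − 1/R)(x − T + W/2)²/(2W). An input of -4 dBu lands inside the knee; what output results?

x − T + W/2 = -4 − (-7) + 4 = 7.
GR = (1 − 1/5) × 7² / 16 = 0.8 × 49 / 16 = 2.45 dB.
Output = -4 − 2.45 = -6.45 dBu.

-6.45 dBu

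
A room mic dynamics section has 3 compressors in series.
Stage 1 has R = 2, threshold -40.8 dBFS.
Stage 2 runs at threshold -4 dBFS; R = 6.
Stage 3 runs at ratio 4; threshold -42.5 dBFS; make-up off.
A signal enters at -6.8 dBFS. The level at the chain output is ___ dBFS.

Stage 1: overshoot 34 dB → 34/2 = 17 dB → -23.8 dBFS.
Stage 2: below threshold (-23.8 ≤ -4); passes unchanged; output -23.8 dBFS.
Stage 3: overshoot 18.7 dB → 18.7/4 = 4.675 dB → -37.825 dBFS.

-37.825 dBFS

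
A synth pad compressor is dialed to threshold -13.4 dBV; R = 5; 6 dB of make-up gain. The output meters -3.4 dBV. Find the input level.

Before make-up, the level was -3.4 − 6 = -9.4 dBV.
Post-compression overshoot = -9.4 − (-13.4) = 4 dB.
Before 5:1 compression the overshoot was 4 × 5 = 20 dB, so input = -13.4 + 20 = 6.6 dBV.

6.6 dBV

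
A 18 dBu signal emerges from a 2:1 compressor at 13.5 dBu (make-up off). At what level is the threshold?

Input is 9 dB above T (since output overshoot × R = input overshoot: (13.5 − T)·2 = 18 − T gives T = 9 dBu).
Check: 9 + (18 − 9)/2 = 9 + 4.5 = 13.5 dBu. ✓

9 dBu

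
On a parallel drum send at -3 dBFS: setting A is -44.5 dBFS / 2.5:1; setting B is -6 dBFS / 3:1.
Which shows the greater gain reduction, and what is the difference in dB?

A: GR = 41.5 − 41.5/2.5 = 24.9 dB.
B: GR = 3 − 3/3 = 2 dB.
Difference: 22.9 dB in favour of A.

A, by 22.9 dB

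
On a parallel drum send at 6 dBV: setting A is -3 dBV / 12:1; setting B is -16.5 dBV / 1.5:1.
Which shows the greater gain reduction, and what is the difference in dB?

A, by 0.75 dB

A: overshoot 9 dB → output overshoot 0.75 dB → GR 8.25 dB.
B: overshoot 22.5 dB → output overshoot 15 dB → GR 7.5 dB.
A applies 0.75 dB more gain reduction.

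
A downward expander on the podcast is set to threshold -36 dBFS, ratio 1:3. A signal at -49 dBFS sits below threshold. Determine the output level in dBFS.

-75 dBFS

The input is 13 dB below the -36 dBFS threshold.
A 1:3 expander multiplies undershoot by 3: 13 × 3 = 39 dB below threshold.
Output = -36 − 39 = -75 dBFS.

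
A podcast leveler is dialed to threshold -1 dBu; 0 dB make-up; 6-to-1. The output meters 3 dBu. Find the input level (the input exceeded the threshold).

23 dBu

That's 4 dB above the -1 dBu threshold.
Undo the ratio: input overshoot = 4 × 6 = 24 dB, giving input = 23 dBu.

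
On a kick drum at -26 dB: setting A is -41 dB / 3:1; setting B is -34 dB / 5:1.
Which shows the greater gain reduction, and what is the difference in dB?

A, by 3.6 dB

A: overshoot 15 dB → output overshoot 5 dB → GR 10 dB.
B: overshoot 8 dB → output overshoot 1.6 dB → GR 6.4 dB.
A reduces 3.6 dB more.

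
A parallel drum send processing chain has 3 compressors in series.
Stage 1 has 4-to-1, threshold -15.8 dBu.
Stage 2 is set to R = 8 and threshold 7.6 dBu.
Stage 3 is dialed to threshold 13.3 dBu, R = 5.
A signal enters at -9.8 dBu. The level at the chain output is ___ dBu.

-14.3 dBu

Stage 1: -9.8 dBu is 6 dB over -15.8 dBu; at 4:1 that becomes 1.5 dB over, giving -14.3 dBu.
Stage 2: -14.3 dBu is at or below the 7.6 dBu threshold — no compression; output -14.3 dBu.
Stage 3: below threshold (-14.3 ≤ 13.3); passes unchanged; output -14.3 dBu.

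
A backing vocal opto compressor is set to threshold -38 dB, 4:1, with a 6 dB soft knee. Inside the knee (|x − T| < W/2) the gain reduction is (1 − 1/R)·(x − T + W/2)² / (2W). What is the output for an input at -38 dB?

x − T + W/2 = -38 − (-38) + 3 = 3.
GR = (1 − 1/4) × 3² / 12 = 0.75 × 9 / 12 = 0.5625 dB.
Output = -38 − 0.5625 = -38.5625 dB.

-38.5625 dB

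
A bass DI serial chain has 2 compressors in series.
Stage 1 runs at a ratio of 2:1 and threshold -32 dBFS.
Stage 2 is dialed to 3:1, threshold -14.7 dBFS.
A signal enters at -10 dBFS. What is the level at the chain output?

-21 dBFS

Stage 1: overshoot 22 dB → 22/2 = 11 dB → -21 dBFS.
Stage 2: -21 dBFS is at or below the -14.7 dBFS threshold — no compression; output -21 dBFS.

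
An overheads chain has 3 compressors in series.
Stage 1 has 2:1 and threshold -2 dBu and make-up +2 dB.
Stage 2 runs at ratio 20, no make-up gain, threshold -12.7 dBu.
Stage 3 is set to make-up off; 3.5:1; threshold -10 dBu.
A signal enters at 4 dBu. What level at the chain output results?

Stage 1: 6 dB above -2 dBu, reduced 2:1 to 3 dB above → 1 dBu; +2 dB make-up → 3 dBu.
Stage 2: 15.7 dB above -12.7 dBu, reduced 20:1 to 0.785 dB above → -11.915 dBu.
Stage 3: below threshold (-11.915 ≤ -10); passes unchanged; output -11.915 dBu.

-11.915 dBu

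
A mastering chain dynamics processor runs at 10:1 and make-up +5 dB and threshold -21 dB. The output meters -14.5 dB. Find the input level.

-6 dB

Remove make-up: -14.5 − 5 = -19.5 dB.
Post-compression overshoot = -19.5 − (-21) = 1.5 dB.
Undo the ratio: input overshoot = 1.5 × 10 = 15 dB, giving input = -6 dB.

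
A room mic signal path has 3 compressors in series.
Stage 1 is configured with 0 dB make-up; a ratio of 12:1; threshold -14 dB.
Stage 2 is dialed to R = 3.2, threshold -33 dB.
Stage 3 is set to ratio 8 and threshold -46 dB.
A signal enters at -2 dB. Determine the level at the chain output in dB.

-43.59375 dB

Stage 1: 12 dB above -14 dB, reduced 12:1 to 1 dB above → -13 dB.
Stage 2: 20 dB above -33 dB, reduced 3.2:1 to 6.25 dB above → -26.75 dB.
Stage 3: -26.75 dB is 19.25 dB over -46 dB; at 8:1 that becomes 2.40625 dB over, giving -43.59375 dB.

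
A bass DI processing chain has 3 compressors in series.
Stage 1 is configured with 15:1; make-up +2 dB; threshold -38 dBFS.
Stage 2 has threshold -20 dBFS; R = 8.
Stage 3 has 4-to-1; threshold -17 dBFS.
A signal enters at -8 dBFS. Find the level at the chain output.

-34 dBFS

Stage 1: -8 dBFS is 30 dB over -38 dBFS; at 15:1 that becomes 2 dB over, giving -36 dBFS; +2 dB make-up → -34 dBFS.
Stage 2: -34 dBFS is at or below the -20 dBFS threshold — no compression; output -34 dBFS.
Stage 3: -34 dBFS ≤ -17 dBFS, so stage 3 doesn't engage; output -34 dBFS.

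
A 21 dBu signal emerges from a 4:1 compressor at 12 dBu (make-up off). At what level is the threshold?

Input is 12 dB above T (since output overshoot × R = input overshoot: (12 − T)·4 = 21 − T gives T = 9 dBu).
Check: 9 + (21 − 9)/4 = 9 + 3 = 12 dBu. ✓

9 dBu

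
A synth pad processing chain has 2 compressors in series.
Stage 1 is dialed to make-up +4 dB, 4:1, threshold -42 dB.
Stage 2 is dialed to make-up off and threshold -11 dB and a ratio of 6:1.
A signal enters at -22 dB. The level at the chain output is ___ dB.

-33 dB

Stage 1: 20 dB above -42 dB, reduced 4:1 to 5 dB above → -37 dB; +4 dB make-up → -33 dB.
Stage 2: below threshold (-33 ≤ -11); passes unchanged; output -33 dB.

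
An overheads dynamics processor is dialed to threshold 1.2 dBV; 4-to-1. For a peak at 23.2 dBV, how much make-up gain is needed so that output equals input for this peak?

16.5 dB

Overshoot 22 dB → 22/4 = 5.5 dB after compression, so the compressed level is 1.2 + 5.5 = 6.7 dBV.
Make-up = target − compressed = 23.2 − 6.7 = 16.5 dB.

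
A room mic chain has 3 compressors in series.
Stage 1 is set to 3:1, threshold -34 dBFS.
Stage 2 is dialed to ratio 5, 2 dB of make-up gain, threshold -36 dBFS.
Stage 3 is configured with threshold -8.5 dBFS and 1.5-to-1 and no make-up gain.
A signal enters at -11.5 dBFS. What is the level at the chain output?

Stage 1: overshoot 22.5 dB → 22.5/3 = 7.5 dB → -26.5 dBFS.
Stage 2: 9.5 dB above -36 dBFS, reduced 5:1 to 1.9 dB above → -34.1 dBFS; +2 dB make-up → -32.1 dBFS.
Stage 3: below threshold (-32.1 ≤ -8.5); passes unchanged; output -32.1 dBFS.

-32.1 dBFS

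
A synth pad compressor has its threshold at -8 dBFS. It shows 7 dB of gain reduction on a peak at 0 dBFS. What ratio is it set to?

Input overshoot = 0 − (-8) = 8 dB.
Output overshoot = 8 − 7 = 1 dB.
Ratio = input overshoot / output overshoot = 8 / 1 = 8.

8:1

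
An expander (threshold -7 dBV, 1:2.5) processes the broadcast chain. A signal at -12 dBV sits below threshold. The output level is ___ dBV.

Undershoot = (-7) − (-12) = 5 dB.
At 1:2.5, that expands to 12.5 dB under threshold.
Output = -7 − 12.5 = -19.5 dBV.

-19.5 dBV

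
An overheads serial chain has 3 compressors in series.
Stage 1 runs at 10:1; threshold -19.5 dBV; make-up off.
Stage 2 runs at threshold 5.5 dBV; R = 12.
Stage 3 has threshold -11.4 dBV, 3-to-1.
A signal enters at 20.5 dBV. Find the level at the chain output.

Stage 1: 20.5 dBV is 40 dB over -19.5 dBV; at 10:1 that becomes 4 dB over, giving -15.5 dBV.
Stage 2: below threshold (-15.5 ≤ 5.5); passes unchanged; output -15.5 dBV.
Stage 3: below threshold (-15.5 ≤ -11.4); passes unchanged; output -15.5 dBV.

-15.5 dBV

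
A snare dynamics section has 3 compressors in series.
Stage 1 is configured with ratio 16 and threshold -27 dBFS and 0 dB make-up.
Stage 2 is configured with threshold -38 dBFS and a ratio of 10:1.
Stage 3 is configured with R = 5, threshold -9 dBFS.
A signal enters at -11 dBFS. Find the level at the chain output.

-36.8 dBFS

Stage 1: 16 dB above -27 dBFS, reduced 16:1 to 1 dB above → -26 dBFS.
Stage 2: 12 dB above -38 dBFS, reduced 10:1 to 1.2 dB above → -36.8 dBFS.
Stage 3: -36.8 dBFS ≤ -9 dBFS, so stage 3 doesn't engage; output -36.8 dBFS.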